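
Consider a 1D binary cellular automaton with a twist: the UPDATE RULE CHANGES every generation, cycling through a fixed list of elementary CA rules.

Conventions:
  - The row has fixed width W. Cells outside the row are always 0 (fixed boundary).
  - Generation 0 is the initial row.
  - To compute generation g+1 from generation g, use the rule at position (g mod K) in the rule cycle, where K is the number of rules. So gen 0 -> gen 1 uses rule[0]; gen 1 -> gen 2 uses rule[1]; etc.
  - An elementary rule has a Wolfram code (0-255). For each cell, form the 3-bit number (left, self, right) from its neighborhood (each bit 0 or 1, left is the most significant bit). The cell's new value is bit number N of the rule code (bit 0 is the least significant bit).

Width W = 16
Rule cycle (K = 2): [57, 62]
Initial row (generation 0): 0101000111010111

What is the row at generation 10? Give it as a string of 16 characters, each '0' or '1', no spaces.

Gen 0: 0101000111010111
Gen 1 (rule 57): 0010110100101100
Gen 2 (rule 62): 0111101111111010
Gen 3 (rule 57): 0100011000000101
Gen 4 (rule 62): 1110110100001111
Gen 5 (rule 57): 1001101011101000
Gen 6 (rule 62): 1111011110011100
Gen 7 (rule 57): 1000110001010011
Gen 8 (rule 62): 1101101011111110
Gen 9 (rule 57): 1011010110000001
Gen 10 (rule 62): 1110111101000011

Answer: 1110111101000011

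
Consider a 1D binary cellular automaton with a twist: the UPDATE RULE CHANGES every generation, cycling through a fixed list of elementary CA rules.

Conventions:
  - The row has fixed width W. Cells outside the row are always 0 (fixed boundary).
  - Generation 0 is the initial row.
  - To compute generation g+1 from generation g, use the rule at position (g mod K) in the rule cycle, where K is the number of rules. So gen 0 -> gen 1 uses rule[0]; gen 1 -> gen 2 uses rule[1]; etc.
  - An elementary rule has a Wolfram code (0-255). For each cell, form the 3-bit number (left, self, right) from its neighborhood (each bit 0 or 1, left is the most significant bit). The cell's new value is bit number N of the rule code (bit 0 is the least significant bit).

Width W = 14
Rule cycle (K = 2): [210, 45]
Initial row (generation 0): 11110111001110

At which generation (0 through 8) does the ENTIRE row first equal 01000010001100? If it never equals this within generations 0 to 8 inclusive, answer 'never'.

Gen 0: 11110111001110
Gen 1 (rule 210): 01110011110111
Gen 2 (rule 45): 01000010001100
Gen 3 (rule 210): 10100101010110
Gen 4 (rule 45): 11100111111100
Gen 5 (rule 210): 01111011111110
Gen 6 (rule 45): 01000110000000
Gen 7 (rule 210): 10101011000000
Gen 8 (rule 45): 11111110011111

Answer: 2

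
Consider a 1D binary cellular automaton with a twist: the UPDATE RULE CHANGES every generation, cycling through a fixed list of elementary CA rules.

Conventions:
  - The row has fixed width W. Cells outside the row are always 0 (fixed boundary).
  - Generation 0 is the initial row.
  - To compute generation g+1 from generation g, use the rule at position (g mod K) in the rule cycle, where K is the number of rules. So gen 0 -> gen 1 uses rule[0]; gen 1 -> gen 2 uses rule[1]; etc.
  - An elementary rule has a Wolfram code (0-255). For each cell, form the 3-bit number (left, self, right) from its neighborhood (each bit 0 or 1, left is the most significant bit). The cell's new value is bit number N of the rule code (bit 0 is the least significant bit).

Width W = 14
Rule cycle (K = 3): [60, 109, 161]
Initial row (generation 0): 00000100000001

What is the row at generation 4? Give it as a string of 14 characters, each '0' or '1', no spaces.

Answer: 01011101110111

Derivation:
Gen 0: 00000100000001
Gen 1 (rule 60): 00000110000001
Gen 2 (rule 109): 11110110111101
Gen 3 (rule 161): 01101001011010
Gen 4 (rule 60): 01011101110111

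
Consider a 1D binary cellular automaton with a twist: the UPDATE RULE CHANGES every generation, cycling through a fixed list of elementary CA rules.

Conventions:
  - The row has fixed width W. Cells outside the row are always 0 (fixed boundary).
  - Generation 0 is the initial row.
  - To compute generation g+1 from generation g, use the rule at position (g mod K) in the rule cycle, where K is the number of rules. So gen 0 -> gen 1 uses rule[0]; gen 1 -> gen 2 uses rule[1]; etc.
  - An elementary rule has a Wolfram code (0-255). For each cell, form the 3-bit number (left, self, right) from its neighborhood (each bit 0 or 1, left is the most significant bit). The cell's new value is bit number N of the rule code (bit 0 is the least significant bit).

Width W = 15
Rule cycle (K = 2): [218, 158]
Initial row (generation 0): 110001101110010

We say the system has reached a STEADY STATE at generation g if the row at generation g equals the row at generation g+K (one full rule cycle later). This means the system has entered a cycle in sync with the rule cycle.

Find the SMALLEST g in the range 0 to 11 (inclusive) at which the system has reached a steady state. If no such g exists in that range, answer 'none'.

Answer: 11

Derivation:
Gen 0: 110001101110010
Gen 1 (rule 218): 111011101111101
Gen 2 (rule 158): 110011001111001
Gen 3 (rule 218): 111111111111110
Gen 4 (rule 158): 111111111111101
Gen 5 (rule 218): 111111111111100
Gen 6 (rule 158): 111111111111010
Gen 7 (rule 218): 111111111111001
Gen 8 (rule 158): 111111111110111
Gen 9 (rule 218): 111111111110111
Gen 10 (rule 158): 111111111100110
Gen 11 (rule 218): 111111111111111
Gen 12 (rule 158): 111111111111110
Gen 13 (rule 218): 111111111111111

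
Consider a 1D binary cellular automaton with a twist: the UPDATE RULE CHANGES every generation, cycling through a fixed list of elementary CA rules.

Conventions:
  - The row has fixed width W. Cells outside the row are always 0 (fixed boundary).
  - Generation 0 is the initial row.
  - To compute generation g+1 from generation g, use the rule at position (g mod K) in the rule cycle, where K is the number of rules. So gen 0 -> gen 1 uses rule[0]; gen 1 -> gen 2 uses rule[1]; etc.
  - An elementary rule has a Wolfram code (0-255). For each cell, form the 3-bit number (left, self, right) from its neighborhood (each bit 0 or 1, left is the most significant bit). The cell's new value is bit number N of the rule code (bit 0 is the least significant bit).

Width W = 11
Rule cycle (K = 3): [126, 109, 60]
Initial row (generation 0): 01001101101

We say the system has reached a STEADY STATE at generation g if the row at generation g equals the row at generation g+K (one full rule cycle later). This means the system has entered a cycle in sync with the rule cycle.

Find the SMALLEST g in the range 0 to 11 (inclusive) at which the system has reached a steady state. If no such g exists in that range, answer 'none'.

Gen 0: 01001101101
Gen 1 (rule 126): 11111111111
Gen 2 (rule 109): 10000000001
Gen 3 (rule 60): 11000000001
Gen 4 (rule 126): 11100000011
Gen 5 (rule 109): 10101111011
Gen 6 (rule 60): 11111000110
Gen 7 (rule 126): 10001101111
Gen 8 (rule 109): 10101111001
Gen 9 (rule 60): 11111000101
Gen 10 (rule 126): 10001101111
Gen 11 (rule 109): 10101111001
Gen 12 (rule 60): 11111000101
Gen 13 (rule 126): 10001101111
Gen 14 (rule 109): 10101111001

Answer: 7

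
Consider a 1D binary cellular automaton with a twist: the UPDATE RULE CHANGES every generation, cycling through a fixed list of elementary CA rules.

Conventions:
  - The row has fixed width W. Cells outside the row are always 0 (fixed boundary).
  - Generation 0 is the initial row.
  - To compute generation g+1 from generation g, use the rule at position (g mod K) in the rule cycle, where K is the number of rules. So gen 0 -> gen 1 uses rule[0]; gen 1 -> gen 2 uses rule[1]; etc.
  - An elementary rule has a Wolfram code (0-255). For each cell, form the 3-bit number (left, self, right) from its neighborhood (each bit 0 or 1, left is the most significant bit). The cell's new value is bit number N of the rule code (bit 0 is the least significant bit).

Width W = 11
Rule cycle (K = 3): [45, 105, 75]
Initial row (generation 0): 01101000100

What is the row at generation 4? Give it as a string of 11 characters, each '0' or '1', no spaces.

Answer: 10000101111

Derivation:
Gen 0: 01101000100
Gen 1 (rule 45): 01011010101
Gen 2 (rule 105): 00111101010
Gen 3 (rule 75): 11100100000
Gen 4 (rule 45): 10000101111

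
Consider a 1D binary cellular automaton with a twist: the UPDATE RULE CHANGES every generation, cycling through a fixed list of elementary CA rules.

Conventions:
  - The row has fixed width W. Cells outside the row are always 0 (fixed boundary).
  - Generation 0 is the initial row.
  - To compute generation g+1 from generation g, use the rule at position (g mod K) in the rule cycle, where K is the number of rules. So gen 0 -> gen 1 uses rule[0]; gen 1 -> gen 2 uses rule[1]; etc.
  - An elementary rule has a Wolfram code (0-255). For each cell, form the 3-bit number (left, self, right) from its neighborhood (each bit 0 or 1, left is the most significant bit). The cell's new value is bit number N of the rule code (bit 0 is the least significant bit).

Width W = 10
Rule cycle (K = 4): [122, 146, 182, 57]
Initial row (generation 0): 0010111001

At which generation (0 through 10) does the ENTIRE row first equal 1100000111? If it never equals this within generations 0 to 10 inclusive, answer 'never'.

Gen 0: 0010111001
Gen 1 (rule 122): 0101101110
Gen 2 (rule 146): 1000000101
Gen 3 (rule 182): 1100001111
Gen 4 (rule 57): 1011101000
Gen 5 (rule 122): 0110110100
Gen 6 (rule 146): 1000000010
Gen 7 (rule 182): 1100000111
Gen 8 (rule 57): 1011110100
Gen 9 (rule 122): 0110011010
Gen 10 (rule 146): 1001100001

Answer: 7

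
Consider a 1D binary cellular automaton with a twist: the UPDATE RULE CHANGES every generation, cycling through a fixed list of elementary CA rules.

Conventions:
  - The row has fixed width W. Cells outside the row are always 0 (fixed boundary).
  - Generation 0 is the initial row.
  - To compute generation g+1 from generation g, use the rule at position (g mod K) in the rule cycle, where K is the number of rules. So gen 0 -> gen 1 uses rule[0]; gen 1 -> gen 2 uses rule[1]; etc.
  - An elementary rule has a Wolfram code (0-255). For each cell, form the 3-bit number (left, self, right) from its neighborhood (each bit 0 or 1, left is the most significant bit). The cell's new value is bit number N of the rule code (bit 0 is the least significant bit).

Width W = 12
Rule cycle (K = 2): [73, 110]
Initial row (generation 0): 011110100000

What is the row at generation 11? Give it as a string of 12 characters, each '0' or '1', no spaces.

Gen 0: 011110100000
Gen 1 (rule 73): 010010001111
Gen 2 (rule 110): 110110011001
Gen 3 (rule 73): 110110011000
Gen 4 (rule 110): 111110111000
Gen 5 (rule 73): 100010101011
Gen 6 (rule 110): 100111111111
Gen 7 (rule 73): 000100000001
Gen 8 (rule 110): 001100000011
Gen 9 (rule 73): 101101111011
Gen 10 (rule 110): 111111001111
Gen 11 (rule 73): 100001001001

Answer: 100001001001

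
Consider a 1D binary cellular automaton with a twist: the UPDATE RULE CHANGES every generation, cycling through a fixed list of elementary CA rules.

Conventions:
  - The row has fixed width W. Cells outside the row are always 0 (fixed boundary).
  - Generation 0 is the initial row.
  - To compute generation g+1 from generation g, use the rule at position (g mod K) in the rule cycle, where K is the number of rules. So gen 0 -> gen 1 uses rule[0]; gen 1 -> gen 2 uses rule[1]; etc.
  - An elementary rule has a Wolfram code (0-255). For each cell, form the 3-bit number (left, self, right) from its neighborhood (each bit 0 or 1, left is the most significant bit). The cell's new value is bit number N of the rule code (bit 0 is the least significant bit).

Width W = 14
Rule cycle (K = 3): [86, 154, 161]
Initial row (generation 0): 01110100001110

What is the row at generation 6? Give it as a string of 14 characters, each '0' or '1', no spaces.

Answer: 11100111000010

Derivation:
Gen 0: 01110100001110
Gen 1 (rule 86): 10010110010011
Gen 2 (rule 154): 01100101101110
Gen 3 (rule 161): 00000010010100
Gen 4 (rule 86): 00000111110110
Gen 5 (rule 154): 00001111100101
Gen 6 (rule 161): 11100111000010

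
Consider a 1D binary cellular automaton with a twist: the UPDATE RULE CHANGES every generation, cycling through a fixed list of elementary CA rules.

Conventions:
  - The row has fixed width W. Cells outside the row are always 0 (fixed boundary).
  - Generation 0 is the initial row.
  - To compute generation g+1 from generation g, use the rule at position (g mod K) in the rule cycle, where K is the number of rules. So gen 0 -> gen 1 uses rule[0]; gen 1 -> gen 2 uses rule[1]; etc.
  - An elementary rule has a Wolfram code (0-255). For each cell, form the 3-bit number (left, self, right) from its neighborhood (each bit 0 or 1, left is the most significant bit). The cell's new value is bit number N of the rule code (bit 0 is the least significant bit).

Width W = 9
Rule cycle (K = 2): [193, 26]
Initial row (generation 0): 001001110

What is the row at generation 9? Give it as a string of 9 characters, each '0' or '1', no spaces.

Gen 0: 001001110
Gen 1 (rule 193): 100000110
Gen 2 (rule 26): 010001101
Gen 3 (rule 193): 000100100
Gen 4 (rule 26): 001011010
Gen 5 (rule 193): 100001000
Gen 6 (rule 26): 010010100
Gen 7 (rule 193): 000000001
Gen 8 (rule 26): 000000010
Gen 9 (rule 193): 111111000

Answer: 111111000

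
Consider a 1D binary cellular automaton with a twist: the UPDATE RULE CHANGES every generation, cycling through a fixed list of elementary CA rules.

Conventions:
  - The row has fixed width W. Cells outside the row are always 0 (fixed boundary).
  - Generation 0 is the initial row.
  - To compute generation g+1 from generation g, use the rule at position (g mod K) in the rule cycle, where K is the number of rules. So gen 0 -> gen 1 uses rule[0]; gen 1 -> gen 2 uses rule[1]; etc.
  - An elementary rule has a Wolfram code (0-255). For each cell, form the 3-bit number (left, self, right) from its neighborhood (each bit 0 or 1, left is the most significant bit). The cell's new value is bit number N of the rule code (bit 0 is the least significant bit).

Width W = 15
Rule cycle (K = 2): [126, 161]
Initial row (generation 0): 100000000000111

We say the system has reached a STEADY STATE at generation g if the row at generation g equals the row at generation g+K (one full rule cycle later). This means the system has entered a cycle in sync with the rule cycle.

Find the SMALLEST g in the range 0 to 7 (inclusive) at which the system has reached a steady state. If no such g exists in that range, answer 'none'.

Gen 0: 100000000000111
Gen 1 (rule 126): 110000000001101
Gen 2 (rule 161): 000111111100010
Gen 3 (rule 126): 001100000110111
Gen 4 (rule 161): 100001110001010
Gen 5 (rule 126): 110011011011111
Gen 6 (rule 161): 000000100101110
Gen 7 (rule 126): 000001111111011
Gen 8 (rule 161): 111100111110100
Gen 9 (rule 126): 100111100011110

Answer: none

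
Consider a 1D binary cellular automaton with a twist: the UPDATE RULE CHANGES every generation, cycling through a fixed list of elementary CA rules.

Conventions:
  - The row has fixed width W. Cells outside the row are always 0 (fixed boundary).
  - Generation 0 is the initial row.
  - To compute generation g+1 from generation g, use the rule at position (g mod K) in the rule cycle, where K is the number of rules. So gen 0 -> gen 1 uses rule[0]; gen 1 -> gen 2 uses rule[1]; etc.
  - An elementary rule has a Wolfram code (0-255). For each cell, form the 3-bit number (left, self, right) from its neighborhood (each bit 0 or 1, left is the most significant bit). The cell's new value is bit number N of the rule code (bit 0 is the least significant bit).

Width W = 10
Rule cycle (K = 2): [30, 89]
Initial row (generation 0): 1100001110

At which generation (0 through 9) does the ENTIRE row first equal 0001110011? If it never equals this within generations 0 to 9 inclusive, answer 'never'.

Gen 0: 1100001110
Gen 1 (rule 30): 1010011001
Gen 2 (rule 89): 0001011100
Gen 3 (rule 30): 0011010010
Gen 4 (rule 89): 1011001001
Gen 5 (rule 30): 1010111111
Gen 6 (rule 89): 0000100001
Gen 7 (rule 30): 0001110011
Gen 8 (rule 89): 1101011011
Gen 9 (rule 30): 1001010010

Answer: 7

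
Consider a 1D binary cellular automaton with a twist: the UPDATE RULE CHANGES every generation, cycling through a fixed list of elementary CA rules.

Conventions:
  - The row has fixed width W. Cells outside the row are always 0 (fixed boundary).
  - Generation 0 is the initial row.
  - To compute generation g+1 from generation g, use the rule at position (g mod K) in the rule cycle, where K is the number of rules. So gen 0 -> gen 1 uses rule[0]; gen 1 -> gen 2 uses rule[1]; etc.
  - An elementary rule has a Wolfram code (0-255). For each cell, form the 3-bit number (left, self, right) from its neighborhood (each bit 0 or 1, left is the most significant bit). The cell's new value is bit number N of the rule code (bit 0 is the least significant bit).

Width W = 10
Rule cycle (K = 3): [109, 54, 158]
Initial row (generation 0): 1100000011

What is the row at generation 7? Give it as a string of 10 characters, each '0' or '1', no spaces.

Gen 0: 1100000011
Gen 1 (rule 109): 1101111011
Gen 2 (rule 54): 0010000100
Gen 3 (rule 158): 0111001110
Gen 4 (rule 109): 0101001010
Gen 5 (rule 54): 1111111111
Gen 6 (rule 158): 1111111110
Gen 7 (rule 109): 1000000010

Answer: 1000000010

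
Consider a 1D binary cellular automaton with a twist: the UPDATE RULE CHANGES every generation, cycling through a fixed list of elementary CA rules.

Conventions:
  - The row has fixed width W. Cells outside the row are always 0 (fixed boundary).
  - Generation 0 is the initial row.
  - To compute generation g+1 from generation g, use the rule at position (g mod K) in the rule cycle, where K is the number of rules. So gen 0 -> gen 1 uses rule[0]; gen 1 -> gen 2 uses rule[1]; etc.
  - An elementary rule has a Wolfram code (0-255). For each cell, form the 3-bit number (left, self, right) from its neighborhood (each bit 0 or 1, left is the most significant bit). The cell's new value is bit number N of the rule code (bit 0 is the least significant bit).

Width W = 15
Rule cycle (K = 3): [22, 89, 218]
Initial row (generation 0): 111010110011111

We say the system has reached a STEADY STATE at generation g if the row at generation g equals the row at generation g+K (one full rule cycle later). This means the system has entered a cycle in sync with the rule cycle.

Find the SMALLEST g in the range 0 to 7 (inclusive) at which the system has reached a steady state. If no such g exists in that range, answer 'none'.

Gen 0: 111010110011111
Gen 1 (rule 22): 000010001100000
Gen 2 (rule 89): 111001101111111
Gen 3 (rule 218): 111111101111111
Gen 4 (rule 22): 000000000000000
Gen 5 (rule 89): 111111111111111
Gen 6 (rule 218): 111111111111111
Gen 7 (rule 22): 000000000000000
Gen 8 (rule 89): 111111111111111
Gen 9 (rule 218): 111111111111111
Gen 10 (rule 22): 000000000000000

Answer: 4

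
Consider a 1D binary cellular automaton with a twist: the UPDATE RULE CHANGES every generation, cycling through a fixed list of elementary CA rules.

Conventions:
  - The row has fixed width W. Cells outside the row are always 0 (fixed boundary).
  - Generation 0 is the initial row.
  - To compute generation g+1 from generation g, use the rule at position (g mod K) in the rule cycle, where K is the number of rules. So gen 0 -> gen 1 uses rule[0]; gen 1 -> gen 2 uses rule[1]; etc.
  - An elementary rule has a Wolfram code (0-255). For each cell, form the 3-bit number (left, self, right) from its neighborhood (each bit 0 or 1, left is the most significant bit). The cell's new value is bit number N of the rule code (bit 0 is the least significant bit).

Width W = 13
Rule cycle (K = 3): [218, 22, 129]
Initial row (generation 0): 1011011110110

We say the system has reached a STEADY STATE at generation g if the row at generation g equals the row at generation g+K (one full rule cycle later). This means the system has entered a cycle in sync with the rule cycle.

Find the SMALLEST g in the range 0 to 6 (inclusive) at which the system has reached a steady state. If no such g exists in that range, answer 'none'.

Gen 0: 1011011110110
Gen 1 (rule 218): 0011011110111
Gen 2 (rule 22): 0100000000000
Gen 3 (rule 129): 0001111111111
Gen 4 (rule 218): 0011111111111
Gen 5 (rule 22): 0100000000000
Gen 6 (rule 129): 0001111111111
Gen 7 (rule 218): 0011111111111
Gen 8 (rule 22): 0100000000000
Gen 9 (rule 129): 0001111111111

Answer: 2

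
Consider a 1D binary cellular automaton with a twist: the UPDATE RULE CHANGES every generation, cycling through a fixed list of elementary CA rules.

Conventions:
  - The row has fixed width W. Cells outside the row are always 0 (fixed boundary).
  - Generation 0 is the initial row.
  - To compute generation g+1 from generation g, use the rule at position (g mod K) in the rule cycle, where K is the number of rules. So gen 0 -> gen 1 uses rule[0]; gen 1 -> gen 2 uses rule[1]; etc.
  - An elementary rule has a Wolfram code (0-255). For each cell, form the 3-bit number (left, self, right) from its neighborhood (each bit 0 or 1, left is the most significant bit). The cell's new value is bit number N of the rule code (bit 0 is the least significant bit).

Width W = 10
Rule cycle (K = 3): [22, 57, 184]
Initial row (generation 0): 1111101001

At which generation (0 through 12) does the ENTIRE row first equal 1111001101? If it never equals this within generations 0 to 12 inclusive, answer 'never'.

Answer: 5

Derivation:
Gen 0: 1111101001
Gen 1 (rule 22): 0000001111
Gen 2 (rule 57): 1111101000
Gen 3 (rule 184): 1111010100
Gen 4 (rule 22): 0000010110
Gen 5 (rule 57): 1111001101
Gen 6 (rule 184): 1110101010
Gen 7 (rule 22): 0000101011
Gen 8 (rule 57): 1110010110
Gen 9 (rule 184): 1101001101
Gen 10 (rule 22): 0001110001
Gen 11 (rule 57): 1101001100
Gen 12 (rule 184): 1010101010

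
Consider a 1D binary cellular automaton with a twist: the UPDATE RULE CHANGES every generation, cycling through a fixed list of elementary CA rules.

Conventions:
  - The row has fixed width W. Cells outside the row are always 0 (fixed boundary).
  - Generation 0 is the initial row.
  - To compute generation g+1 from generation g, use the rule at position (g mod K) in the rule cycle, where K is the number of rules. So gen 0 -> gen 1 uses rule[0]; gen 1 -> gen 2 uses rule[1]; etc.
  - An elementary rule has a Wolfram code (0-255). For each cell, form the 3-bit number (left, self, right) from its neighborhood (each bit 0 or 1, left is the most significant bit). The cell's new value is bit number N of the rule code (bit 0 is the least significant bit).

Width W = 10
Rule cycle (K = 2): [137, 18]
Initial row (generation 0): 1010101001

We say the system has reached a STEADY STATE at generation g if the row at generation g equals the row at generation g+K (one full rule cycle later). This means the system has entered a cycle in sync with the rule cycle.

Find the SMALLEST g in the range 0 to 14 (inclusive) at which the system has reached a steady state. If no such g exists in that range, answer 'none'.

Gen 0: 1010101001
Gen 1 (rule 137): 0000000000
Gen 2 (rule 18): 0000000000
Gen 3 (rule 137): 1111111111
Gen 4 (rule 18): 0000000000
Gen 5 (rule 137): 1111111111
Gen 6 (rule 18): 0000000000
Gen 7 (rule 137): 1111111111
Gen 8 (rule 18): 0000000000
Gen 9 (rule 137): 1111111111
Gen 10 (rule 18): 0000000000
Gen 11 (rule 137): 1111111111
Gen 12 (rule 18): 0000000000
Gen 13 (rule 137): 1111111111
Gen 14 (rule 18): 0000000000
Gen 15 (rule 137): 1111111111
Gen 16 (rule 18): 0000000000

Answer: 2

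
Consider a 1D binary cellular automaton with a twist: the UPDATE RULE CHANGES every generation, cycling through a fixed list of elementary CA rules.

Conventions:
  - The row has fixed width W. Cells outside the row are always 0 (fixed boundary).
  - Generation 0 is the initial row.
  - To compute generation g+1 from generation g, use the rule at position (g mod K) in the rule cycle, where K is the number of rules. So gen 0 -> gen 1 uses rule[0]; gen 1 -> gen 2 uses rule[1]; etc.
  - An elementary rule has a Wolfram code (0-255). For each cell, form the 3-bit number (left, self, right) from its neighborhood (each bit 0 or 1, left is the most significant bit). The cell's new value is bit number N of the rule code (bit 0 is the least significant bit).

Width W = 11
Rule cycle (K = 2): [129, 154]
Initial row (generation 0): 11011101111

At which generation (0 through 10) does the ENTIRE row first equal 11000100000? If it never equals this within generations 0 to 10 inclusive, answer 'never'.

Gen 0: 11011101111
Gen 1 (rule 129): 00001000110
Gen 2 (rule 154): 00010101101
Gen 3 (rule 129): 11000000000
Gen 4 (rule 154): 10100000000
Gen 5 (rule 129): 00001111111
Gen 6 (rule 154): 00011111110
Gen 7 (rule 129): 11001111100
Gen 8 (rule 154): 10111111010
Gen 9 (rule 129): 00011110000
Gen 10 (rule 154): 00111101000

Answer: never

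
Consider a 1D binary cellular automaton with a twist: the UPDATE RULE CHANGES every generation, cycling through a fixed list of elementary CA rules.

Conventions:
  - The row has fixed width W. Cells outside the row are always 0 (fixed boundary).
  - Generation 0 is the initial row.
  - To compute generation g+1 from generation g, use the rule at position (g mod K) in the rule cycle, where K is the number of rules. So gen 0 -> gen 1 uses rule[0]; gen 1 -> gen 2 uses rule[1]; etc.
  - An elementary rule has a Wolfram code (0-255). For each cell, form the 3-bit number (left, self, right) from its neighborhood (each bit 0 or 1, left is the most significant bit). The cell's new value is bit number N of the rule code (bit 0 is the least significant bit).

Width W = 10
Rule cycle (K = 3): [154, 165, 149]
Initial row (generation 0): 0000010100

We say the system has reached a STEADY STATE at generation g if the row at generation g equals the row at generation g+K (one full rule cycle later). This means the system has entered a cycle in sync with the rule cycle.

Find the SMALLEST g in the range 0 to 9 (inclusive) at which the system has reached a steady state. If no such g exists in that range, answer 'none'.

Answer: none

Derivation:
Gen 0: 0000010100
Gen 1 (rule 154): 0000100010
Gen 2 (rule 165): 1110101010
Gen 3 (rule 149): 0100101011
Gen 4 (rule 154): 1011000010
Gen 5 (rule 165): 1100011010
Gen 6 (rule 149): 0011000011
Gen 7 (rule 154): 0110100110
Gen 8 (rule 165): 0001100000
Gen 9 (rule 149): 1100011111
Gen 10 (rule 154): 1010111110
Gen 11 (rule 165): 1111011100
Gen 12 (rule 149): 0110001011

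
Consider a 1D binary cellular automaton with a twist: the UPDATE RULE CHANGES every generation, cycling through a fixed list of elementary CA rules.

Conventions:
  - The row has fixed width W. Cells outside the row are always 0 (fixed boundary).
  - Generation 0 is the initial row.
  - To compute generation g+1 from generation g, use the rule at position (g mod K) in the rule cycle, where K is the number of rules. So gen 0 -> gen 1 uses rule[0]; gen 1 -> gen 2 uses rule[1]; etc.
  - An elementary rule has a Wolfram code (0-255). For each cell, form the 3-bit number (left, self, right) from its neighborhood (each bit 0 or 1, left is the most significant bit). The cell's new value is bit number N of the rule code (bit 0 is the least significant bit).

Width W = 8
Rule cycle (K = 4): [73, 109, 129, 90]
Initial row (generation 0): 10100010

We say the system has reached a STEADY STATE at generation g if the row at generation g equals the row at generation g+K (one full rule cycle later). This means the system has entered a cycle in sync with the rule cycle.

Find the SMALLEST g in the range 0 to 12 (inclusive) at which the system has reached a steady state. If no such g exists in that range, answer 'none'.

Gen 0: 10100010
Gen 1 (rule 73): 00001000
Gen 2 (rule 109): 11101011
Gen 3 (rule 129): 01000000
Gen 4 (rule 90): 10100000
Gen 5 (rule 73): 00001111
Gen 6 (rule 109): 11101001
Gen 7 (rule 129): 01000000
Gen 8 (rule 90): 10100000
Gen 9 (rule 73): 00001111
Gen 10 (rule 109): 11101001
Gen 11 (rule 129): 01000000
Gen 12 (rule 90): 10100000
Gen 13 (rule 73): 00001111
Gen 14 (rule 109): 11101001
Gen 15 (rule 129): 01000000
Gen 16 (rule 90): 10100000

Answer: 3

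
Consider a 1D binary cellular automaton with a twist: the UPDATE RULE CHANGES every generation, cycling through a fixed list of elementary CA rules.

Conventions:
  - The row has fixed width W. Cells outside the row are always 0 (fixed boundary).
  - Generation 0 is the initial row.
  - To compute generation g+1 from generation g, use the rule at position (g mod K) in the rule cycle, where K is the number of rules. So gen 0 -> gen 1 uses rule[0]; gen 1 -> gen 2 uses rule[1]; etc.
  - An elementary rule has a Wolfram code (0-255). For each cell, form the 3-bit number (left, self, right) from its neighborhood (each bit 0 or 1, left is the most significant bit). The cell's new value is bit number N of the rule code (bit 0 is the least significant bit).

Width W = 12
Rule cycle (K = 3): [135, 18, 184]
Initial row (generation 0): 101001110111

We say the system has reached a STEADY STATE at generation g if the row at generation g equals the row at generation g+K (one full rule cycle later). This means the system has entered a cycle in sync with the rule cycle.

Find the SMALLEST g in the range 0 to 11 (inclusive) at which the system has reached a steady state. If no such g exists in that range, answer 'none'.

Answer: 6

Derivation:
Gen 0: 101001110111
Gen 1 (rule 135): 101010100010
Gen 2 (rule 18): 000000010101
Gen 3 (rule 184): 000000001010
Gen 4 (rule 135): 111111111010
Gen 5 (rule 18): 000000000001
Gen 6 (rule 184): 000000000000
Gen 7 (rule 135): 111111111111
Gen 8 (rule 18): 000000000000
Gen 9 (rule 184): 000000000000
Gen 10 (rule 135): 111111111111
Gen 11 (rule 18): 000000000000
Gen 12 (rule 184): 000000000000
Gen 13 (rule 135): 111111111111
Gen 14 (rule 18): 000000000000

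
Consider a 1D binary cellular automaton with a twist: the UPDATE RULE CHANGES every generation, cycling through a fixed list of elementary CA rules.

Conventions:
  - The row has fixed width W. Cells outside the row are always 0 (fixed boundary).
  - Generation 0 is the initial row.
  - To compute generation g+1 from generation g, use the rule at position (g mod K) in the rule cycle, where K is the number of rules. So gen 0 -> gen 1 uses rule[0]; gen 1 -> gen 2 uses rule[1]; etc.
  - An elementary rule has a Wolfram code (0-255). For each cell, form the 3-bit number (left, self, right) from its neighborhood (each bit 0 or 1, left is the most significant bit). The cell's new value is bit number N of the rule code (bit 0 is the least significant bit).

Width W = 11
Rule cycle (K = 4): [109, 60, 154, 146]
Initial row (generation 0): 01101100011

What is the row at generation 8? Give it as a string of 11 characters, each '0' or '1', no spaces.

Answer: 01000110000

Derivation:
Gen 0: 01101100011
Gen 1 (rule 109): 01111101011
Gen 2 (rule 60): 01000011110
Gen 3 (rule 154): 10100111101
Gen 4 (rule 146): 00011011000
Gen 5 (rule 109): 11011111011
Gen 6 (rule 60): 10110000110
Gen 7 (rule 154): 00101001101
Gen 8 (rule 146): 01000110000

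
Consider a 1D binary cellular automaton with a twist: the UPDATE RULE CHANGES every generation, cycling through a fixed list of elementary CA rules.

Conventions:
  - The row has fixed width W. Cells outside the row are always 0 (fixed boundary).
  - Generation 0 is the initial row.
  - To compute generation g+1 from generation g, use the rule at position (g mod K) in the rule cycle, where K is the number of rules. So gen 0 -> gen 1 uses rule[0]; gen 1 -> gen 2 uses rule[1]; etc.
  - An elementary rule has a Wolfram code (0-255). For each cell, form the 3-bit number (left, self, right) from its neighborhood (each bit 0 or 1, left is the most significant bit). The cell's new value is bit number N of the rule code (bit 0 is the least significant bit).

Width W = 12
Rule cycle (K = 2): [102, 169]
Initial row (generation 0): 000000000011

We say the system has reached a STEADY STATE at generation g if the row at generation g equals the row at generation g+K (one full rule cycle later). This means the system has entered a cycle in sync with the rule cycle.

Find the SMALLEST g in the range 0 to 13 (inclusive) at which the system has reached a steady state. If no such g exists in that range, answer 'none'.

Gen 0: 000000000011
Gen 1 (rule 102): 000000000101
Gen 2 (rule 169): 111111110010
Gen 3 (rule 102): 000000010110
Gen 4 (rule 169): 111111001100
Gen 5 (rule 102): 000001010100
Gen 6 (rule 169): 111100101001
Gen 7 (rule 102): 000101111011
Gen 8 (rule 169): 110011110110
Gen 9 (rule 102): 010100011010
Gen 10 (rule 169): 001001010100
Gen 11 (rule 102): 011011111100
Gen 12 (rule 169): 010111111001
Gen 13 (rule 102): 111000001011
Gen 14 (rule 169): 110011100110
Gen 15 (rule 102): 010100101010

Answer: none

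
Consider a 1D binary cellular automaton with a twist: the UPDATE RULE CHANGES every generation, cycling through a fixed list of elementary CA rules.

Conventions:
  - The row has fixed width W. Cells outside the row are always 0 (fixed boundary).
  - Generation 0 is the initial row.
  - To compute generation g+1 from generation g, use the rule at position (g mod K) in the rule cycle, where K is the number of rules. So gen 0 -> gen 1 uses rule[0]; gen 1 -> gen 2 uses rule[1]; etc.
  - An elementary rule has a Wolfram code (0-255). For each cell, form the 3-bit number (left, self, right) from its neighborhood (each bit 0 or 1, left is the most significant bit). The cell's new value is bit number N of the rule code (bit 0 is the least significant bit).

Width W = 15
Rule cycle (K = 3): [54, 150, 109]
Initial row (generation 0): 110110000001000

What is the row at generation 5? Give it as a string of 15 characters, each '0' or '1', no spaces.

Answer: 010110110100011

Derivation:
Gen 0: 110110000001000
Gen 1 (rule 54): 001001000011100
Gen 2 (rule 150): 011111100101010
Gen 3 (rule 109): 010000100111110
Gen 4 (rule 54): 111001111000001
Gen 5 (rule 150): 010110110100011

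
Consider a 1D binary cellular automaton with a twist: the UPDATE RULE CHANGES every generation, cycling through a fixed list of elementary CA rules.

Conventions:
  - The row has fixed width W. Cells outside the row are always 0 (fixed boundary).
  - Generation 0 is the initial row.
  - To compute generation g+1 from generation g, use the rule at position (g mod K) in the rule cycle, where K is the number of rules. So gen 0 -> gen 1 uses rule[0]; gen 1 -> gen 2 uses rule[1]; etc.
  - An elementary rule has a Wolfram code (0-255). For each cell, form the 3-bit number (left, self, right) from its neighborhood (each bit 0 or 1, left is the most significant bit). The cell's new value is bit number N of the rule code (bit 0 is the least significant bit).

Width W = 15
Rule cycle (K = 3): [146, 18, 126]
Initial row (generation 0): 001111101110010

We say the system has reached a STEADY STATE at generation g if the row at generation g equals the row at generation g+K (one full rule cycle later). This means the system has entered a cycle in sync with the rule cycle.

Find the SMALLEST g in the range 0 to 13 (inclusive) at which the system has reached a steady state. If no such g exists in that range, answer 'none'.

Answer: none

Derivation:
Gen 0: 001111101110010
Gen 1 (rule 146): 010111000101101
Gen 2 (rule 18): 100000101000000
Gen 3 (rule 126): 110001111100000
Gen 4 (rule 146): 001010111010000
Gen 5 (rule 18): 010000000001000
Gen 6 (rule 126): 111000000011100
Gen 7 (rule 146): 010100000101010
Gen 8 (rule 18): 100010001000001
Gen 9 (rule 126): 110111011100011
Gen 10 (rule 146): 000010001010100
Gen 11 (rule 18): 000101010000010
Gen 12 (rule 126): 001111111000111
Gen 13 (rule 146): 010111110101010
Gen 14 (rule 18): 100000000000001
Gen 15 (rule 126): 110000000000011
Gen 16 (rule 146): 001000000000100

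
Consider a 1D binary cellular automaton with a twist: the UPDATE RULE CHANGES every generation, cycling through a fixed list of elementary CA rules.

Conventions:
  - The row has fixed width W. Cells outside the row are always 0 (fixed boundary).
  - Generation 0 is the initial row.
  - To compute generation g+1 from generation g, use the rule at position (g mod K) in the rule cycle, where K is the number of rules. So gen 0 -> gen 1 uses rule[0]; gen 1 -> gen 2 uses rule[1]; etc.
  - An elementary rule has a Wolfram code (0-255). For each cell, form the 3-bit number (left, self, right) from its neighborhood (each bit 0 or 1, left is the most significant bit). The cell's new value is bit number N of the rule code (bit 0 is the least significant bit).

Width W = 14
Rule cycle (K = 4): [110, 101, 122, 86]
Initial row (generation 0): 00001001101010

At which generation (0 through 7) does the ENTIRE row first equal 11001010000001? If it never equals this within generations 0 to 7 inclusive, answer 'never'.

Answer: never

Derivation:
Gen 0: 00001001101010
Gen 1 (rule 110): 00011011111110
Gen 2 (rule 101): 11001100000010
Gen 3 (rule 122): 11111110000101
Gen 4 (rule 86): 00000011001101
Gen 5 (rule 110): 00000111011111
Gen 6 (rule 101): 11110001100001
Gen 7 (rule 122): 10011011110010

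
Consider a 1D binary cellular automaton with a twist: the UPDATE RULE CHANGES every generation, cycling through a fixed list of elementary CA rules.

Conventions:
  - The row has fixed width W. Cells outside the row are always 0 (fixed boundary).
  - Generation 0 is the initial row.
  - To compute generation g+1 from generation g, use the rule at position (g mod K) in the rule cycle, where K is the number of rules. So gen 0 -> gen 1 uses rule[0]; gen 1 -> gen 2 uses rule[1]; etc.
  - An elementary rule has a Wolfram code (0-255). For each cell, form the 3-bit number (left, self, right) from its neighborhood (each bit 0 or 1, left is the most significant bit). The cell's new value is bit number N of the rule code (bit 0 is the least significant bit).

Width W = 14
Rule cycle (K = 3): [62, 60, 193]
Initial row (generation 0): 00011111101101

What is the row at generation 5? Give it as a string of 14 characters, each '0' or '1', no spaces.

Gen 0: 00011111101101
Gen 1 (rule 62): 00110000011011
Gen 2 (rule 60): 00101000010110
Gen 3 (rule 193): 10000011000010
Gen 4 (rule 62): 11000110100111
Gen 5 (rule 60): 10100101110100

Answer: 10100101110100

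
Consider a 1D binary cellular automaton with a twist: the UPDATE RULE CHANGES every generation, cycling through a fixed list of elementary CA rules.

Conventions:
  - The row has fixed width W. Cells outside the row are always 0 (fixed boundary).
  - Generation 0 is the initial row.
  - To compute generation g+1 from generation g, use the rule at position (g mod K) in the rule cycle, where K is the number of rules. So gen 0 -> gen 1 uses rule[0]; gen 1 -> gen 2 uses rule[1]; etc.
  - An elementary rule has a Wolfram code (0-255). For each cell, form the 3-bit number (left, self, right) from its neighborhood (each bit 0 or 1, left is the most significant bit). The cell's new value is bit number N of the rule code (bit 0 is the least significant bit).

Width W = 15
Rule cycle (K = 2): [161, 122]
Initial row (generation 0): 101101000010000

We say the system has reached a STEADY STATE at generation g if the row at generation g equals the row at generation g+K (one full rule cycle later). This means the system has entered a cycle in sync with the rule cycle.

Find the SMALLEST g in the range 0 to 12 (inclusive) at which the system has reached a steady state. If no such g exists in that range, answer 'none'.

Gen 0: 101101000010000
Gen 1 (rule 161): 010010011000111
Gen 2 (rule 122): 101101111101101
Gen 3 (rule 161): 010010111010010
Gen 4 (rule 122): 101101101101101
Gen 5 (rule 161): 010010010010010
Gen 6 (rule 122): 101101101101101
Gen 7 (rule 161): 010010010010010
Gen 8 (rule 122): 101101101101101
Gen 9 (rule 161): 010010010010010
Gen 10 (rule 122): 101101101101101
Gen 11 (rule 161): 010010010010010
Gen 12 (rule 122): 101101101101101
Gen 13 (rule 161): 010010010010010
Gen 14 (rule 122): 101101101101101

Answer: 4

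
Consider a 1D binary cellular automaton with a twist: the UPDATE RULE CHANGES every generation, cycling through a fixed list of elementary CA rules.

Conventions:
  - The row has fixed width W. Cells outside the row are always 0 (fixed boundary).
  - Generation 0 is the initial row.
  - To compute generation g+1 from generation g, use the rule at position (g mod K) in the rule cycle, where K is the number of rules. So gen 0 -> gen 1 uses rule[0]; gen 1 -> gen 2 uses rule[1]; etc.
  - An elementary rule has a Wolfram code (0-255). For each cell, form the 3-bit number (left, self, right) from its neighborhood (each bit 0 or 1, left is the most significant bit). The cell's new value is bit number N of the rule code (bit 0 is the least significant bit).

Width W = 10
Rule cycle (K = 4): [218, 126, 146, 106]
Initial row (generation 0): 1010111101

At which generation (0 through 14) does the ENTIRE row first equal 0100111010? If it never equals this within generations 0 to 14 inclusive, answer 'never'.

Gen 0: 1010111101
Gen 1 (rule 218): 0000111100
Gen 2 (rule 126): 0001100110
Gen 3 (rule 146): 0010011001
Gen 4 (rule 106): 0100111010
Gen 5 (rule 218): 1011111001
Gen 6 (rule 126): 1110001111
Gen 7 (rule 146): 0101010110
Gen 8 (rule 106): 1010101110
Gen 9 (rule 218): 0000001111
Gen 10 (rule 126): 0000011001
Gen 11 (rule 146): 0000100110
Gen 12 (rule 106): 0001001110
Gen 13 (rule 218): 0010111111
Gen 14 (rule 126): 0111100001

Answer: 4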